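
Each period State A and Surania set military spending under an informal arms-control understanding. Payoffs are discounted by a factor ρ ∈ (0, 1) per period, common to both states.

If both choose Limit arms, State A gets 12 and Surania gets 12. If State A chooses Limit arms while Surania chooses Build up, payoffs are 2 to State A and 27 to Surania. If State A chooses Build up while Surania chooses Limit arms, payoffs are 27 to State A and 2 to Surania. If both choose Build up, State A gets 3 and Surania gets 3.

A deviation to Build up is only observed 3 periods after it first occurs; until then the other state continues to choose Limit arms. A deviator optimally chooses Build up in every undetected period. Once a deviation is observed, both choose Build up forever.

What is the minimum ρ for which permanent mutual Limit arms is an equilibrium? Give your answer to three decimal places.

0.855

The best deviation is to choose Build up for all 3 undetected periods, earning 27 each, then 3 forever once detected.
Deviation value: 27(1−ρ^3)/(1−ρ) + 3ρ^3/(1−ρ); cooperation value: 12/(1−ρ).
IC: 12 ≥ 27(1−ρ^3) + 3ρ^3 = 27 − 24ρ^3.
So ρ^3 ≥ 15/24 = 5/8, giving ρ ≥ (5/8)^(1/3) ≈ 0.855.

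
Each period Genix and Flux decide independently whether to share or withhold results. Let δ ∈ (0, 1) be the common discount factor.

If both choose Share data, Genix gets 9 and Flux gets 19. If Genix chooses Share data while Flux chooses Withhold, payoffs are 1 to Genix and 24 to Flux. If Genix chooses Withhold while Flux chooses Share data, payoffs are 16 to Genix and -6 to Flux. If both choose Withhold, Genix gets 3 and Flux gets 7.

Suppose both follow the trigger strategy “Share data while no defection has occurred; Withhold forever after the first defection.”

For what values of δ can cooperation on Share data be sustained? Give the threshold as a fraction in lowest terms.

7/13

Genix's threshold: (16−9)/(16−3) = 7/13.
Flux's threshold: (24−19)/(24−7) = 5/17.
7/13 > 5/17, so Genix binds and δ* = 7/13.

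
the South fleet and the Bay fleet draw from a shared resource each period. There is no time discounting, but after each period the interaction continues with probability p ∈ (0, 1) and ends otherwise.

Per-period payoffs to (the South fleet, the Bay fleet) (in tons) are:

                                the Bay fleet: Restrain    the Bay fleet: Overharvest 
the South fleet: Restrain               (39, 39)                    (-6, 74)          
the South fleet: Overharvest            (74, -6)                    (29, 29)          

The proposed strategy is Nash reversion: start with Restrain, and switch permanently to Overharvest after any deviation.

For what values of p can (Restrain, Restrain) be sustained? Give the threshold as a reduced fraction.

7/9

Expected cooperation value is 39 + p·39 + p²·39 + … = 39/(1−p); deviation gives 74 + p·29/(1−p).
39 ≥ 74(1−p) + 29p ⇒ 45p ≥ 35 ⇒ p ≥ 35/45 = 7/9.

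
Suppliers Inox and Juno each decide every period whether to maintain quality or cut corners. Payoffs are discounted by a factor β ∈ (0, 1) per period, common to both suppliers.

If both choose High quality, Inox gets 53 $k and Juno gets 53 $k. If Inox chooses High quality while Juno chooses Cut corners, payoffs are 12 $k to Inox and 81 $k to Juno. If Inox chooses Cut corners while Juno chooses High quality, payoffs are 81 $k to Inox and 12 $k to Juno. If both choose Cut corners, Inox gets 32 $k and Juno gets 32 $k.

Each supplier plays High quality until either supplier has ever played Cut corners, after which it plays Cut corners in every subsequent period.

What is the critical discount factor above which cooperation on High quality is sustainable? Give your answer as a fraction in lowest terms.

4/7

53/(1−β) ≥ 81 + 32β/(1−β)
53 ≥ 81 − 49β
β ≥ 28/49 = 4/7.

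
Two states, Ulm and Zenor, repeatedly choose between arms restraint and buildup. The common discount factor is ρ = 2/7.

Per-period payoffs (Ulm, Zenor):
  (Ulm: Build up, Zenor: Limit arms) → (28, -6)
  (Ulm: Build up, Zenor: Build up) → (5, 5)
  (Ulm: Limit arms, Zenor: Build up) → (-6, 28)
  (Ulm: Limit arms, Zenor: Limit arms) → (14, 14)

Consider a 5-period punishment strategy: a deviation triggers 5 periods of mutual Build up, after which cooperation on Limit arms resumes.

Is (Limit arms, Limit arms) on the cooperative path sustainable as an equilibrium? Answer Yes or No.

No

A one-shot deviation gives 28 now, then 5 for 5 periods, then back to 14.
Gain from deviating: (28−14) today; loss: (14−5) in each of the next 5 periods.
No-deviation condition: (14−5)(ρ+…+ρ^5) ≥ 28−14, i.e. ρ+…+ρ^5 ≥ 14/9.
At ρ = 2/7: ρ+…+ρ^5 = 0.3992 < 1.5556.
So cooperation is not sustainable.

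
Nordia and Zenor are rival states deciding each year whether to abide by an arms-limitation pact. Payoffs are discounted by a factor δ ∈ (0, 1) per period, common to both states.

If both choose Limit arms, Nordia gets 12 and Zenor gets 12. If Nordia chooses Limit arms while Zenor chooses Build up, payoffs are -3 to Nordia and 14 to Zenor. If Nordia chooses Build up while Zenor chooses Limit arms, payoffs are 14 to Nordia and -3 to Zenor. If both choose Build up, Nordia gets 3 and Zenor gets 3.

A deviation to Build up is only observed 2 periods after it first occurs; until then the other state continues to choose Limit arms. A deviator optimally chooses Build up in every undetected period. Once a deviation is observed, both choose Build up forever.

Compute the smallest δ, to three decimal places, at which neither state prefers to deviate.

Deviating for the 2 undetected periods gains 14−12 = 2 per period over cooperation, then loses 12−3 = 9 per period forever once punishment starts.
Gain: 2(1 + δ + … + δ^1); loss: 9·δ^2/(1−δ).
No profitable deviation ⇔ 2(1−δ^2) ≤ 9·δ^2, i.e. δ^2 ≥ 2/(2+9) = 2/11.
Hence δ ≥ (2/11)^(1/2) ≈ 0.426.

0.426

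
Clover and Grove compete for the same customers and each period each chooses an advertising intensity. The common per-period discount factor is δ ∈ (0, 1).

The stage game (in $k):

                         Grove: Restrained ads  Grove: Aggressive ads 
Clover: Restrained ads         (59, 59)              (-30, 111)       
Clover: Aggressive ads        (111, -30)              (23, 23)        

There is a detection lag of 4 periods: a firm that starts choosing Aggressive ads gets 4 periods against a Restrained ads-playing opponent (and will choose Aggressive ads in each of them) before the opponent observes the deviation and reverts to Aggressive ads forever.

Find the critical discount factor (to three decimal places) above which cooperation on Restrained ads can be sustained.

0.877

A deviator earns 111 for 4 periods, then 23 forever; cooperating earns 59 forever. Multiplying the IC by (1−δ):
59 ≥ 111(1−δ^4) + 23δ^4, so 88·δ^4 ≥ 52 and δ^4 ≥ 13/22.
δ ≥ (13/22)^(1/4) ≈ 0.877.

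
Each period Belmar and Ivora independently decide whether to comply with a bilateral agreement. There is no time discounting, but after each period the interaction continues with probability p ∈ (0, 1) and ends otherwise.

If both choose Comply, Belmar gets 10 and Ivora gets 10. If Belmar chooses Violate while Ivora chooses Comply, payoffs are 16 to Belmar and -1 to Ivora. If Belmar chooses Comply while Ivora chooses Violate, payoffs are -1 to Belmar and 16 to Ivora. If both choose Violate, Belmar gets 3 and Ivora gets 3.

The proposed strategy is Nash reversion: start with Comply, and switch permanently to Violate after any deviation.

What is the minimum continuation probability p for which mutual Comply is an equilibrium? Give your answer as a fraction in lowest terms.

6/13

Expected cooperation value is 10 + p·10 + p²·10 + … = 10/(1−p); deviation gives 16 + p·3/(1−p).
10 ≥ 16(1−p) + 3p ⇒ 13p ≥ 6 ⇒ p ≥ 6/13.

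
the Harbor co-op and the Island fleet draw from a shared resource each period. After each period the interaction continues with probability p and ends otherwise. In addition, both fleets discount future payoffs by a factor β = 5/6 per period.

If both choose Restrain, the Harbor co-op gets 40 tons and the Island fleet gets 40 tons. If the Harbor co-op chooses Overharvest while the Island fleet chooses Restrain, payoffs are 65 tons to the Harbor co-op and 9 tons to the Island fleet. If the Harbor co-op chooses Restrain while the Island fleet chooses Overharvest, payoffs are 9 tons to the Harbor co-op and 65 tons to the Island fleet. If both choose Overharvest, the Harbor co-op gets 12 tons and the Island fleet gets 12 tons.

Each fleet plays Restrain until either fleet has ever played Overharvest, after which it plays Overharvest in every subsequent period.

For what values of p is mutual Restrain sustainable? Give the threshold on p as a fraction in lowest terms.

Expected continuation weight on next period's payoff is β·p = 5/6·p, which plays the role of the discount factor.
Cooperation requires 5/6·p ≥ (65−40)/(65−12) = 25/53, hence p ≥ 30/53.

30/53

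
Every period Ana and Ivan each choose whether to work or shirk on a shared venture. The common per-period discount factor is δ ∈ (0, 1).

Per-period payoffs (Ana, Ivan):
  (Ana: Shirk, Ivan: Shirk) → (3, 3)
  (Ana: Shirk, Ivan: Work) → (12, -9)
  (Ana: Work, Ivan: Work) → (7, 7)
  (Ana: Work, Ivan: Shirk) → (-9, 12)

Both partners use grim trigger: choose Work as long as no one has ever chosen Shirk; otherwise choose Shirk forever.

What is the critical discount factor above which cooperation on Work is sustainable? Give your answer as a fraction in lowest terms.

5/9

7/(1−δ) ≥ 12 + 3δ/(1−δ)
7 ≥ 12 − 9δ
δ ≥ 5/9.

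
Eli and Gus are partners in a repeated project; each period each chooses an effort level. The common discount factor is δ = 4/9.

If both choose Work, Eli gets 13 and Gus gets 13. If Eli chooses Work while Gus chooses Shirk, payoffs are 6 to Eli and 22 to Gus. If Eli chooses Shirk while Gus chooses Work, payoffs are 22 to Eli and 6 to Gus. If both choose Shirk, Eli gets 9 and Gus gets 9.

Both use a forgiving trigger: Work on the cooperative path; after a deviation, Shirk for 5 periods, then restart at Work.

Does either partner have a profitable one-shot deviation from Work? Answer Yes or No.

Comparing payoff streams over the 6 periods until play realigns: cooperate → 13(1+δ+…+δ^5); deviate → 22 + 9(δ+…+δ^5).
Cooperation is sustained iff (13−9)(δ+…+δ^5) ≥ 22−13.
δ+…+δ^5 = 4/9·(1−(4/9)^5)/(1−4/9) = 0.7861, and (22−13)/(13−9) = 2.2500.
0.7861 < 2.2500, so cooperation is not sustainable.

Yes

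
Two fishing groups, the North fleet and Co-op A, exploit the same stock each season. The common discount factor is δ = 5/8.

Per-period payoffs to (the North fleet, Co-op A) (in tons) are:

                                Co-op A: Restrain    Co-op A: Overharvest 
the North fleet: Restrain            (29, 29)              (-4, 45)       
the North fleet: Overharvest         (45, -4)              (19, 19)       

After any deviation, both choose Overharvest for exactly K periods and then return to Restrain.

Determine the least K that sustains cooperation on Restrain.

Need Σ_{k=1}^{K} δ^k ≥ (45−29)/(29−19) = 1.6000 at δ = 5/8.
At K = 6 the sum is 1.5673 < 1.6000; at K = 7 it is 1.6046 ≥ 1.6000.
So the minimum punishment length is K = 7.

7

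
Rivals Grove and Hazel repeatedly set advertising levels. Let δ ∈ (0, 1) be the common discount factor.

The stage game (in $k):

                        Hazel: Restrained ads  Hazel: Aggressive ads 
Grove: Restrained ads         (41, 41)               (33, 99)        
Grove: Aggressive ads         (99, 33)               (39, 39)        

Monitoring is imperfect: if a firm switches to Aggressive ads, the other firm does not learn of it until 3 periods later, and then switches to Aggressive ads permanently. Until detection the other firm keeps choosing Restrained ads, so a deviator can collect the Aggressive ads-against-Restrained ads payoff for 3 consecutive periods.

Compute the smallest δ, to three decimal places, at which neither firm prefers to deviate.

0.989

Deviating for the 3 undetected periods gains 99−41 = 58 per period over cooperation, then loses 41−39 = 2 per period forever once punishment starts.
Gain: 58(1 + δ + … + δ^2); loss: 2·δ^3/(1−δ).
No profitable deviation ⇔ 58(1−δ^3) ≤ 2·δ^3, i.e. δ^3 ≥ 58/(58+2) = 29/30.
Hence δ ≥ (29/30)^(1/3) ≈ 0.989.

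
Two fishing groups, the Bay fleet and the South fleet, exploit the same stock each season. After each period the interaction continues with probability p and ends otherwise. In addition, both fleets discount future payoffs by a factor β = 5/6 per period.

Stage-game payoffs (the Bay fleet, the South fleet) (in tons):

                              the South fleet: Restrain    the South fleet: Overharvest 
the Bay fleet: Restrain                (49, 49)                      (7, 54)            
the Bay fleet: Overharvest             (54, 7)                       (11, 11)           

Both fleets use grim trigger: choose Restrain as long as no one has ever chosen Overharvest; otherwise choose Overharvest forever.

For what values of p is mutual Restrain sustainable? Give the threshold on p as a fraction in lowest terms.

With continuation probability p and discount β, the effective per-period discount factor is βp.
Grim-trigger IC: βp ≥ (54−49)/(54−11) = 5/43.
So p ≥ (5/43)/(5/6) = 6/43.

6/43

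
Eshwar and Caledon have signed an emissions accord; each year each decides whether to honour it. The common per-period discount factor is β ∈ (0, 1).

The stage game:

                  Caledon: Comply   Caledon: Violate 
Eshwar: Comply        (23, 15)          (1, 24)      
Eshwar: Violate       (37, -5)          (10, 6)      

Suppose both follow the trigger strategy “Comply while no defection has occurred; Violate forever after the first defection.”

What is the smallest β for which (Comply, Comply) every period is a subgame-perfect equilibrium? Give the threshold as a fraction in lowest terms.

For Eshwar: deviation gain 37−23 = 14, per-period punishment loss 23−10 = 13. IC gives β ≥ 14/27.
For Caledon: gain 9, loss 9 per period, so β ≥ 9/18 = 1/2.
The tighter constraint is Eshwar's, so cooperation needs β ≥ 14/27.

14/27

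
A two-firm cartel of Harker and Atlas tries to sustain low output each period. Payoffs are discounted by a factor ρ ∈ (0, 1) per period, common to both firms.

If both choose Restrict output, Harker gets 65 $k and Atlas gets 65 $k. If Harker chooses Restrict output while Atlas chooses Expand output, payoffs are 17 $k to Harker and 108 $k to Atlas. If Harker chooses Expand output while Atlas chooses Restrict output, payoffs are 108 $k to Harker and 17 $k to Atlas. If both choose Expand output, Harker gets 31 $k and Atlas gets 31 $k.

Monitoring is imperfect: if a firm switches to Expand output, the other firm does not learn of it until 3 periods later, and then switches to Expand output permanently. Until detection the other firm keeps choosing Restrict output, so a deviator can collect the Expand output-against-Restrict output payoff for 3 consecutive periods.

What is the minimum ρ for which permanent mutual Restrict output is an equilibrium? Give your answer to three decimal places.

The best deviation is to choose Expand output for all 3 undetected periods, earning 108 each, then 31 forever once detected.
Deviation value: 108(1−ρ^3)/(1−ρ) + 31ρ^3/(1−ρ); cooperation value: 65/(1−ρ).
IC: 65 ≥ 108(1−ρ^3) + 31ρ^3 = 108 − 77ρ^3.
So ρ^3 ≥ 43/77, giving ρ ≥ (43/77)^(1/3) ≈ 0.823.

0.823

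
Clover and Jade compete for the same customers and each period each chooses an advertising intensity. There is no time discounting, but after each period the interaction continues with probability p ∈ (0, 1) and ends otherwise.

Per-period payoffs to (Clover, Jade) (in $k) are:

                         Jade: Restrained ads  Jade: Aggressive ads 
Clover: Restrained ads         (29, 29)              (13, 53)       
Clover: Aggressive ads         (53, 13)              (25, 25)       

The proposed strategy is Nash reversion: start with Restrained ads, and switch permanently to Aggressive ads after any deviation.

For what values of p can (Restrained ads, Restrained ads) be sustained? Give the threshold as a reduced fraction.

6/7

With no time discounting, the continuation probability p plays the role of the discount factor.
Grim-trigger IC: 29/(1−p) ≥ 53 + 25p/(1−p) ⇒ p ≥ (53−29)/(53−25) = 6/7.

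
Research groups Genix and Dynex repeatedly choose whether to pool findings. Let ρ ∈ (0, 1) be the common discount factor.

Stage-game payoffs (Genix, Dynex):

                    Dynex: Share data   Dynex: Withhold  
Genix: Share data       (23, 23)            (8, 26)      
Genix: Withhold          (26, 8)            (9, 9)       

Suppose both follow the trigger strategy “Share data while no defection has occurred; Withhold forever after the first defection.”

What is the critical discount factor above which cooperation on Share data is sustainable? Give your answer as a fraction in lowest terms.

3/17

23/(1−ρ) ≥ 26 + 9ρ/(1−ρ)
23 ≥ 26 − 17ρ
ρ ≥ 3/17.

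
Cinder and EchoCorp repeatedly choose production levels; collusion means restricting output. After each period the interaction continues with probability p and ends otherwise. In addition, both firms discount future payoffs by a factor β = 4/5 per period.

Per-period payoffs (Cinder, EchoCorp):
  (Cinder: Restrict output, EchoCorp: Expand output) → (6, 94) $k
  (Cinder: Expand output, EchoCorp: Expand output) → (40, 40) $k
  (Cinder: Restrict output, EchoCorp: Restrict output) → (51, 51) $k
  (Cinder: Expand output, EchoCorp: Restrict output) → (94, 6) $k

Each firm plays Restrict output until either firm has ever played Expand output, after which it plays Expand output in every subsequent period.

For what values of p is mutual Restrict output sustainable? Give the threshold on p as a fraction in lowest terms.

215/216

With continuation probability p and discount β, the effective per-period discount factor is βp.
Grim-trigger IC: βp ≥ (94−51)/(94−40) = 43/54.
So p ≥ (43/54)/(4/5) = 215/216.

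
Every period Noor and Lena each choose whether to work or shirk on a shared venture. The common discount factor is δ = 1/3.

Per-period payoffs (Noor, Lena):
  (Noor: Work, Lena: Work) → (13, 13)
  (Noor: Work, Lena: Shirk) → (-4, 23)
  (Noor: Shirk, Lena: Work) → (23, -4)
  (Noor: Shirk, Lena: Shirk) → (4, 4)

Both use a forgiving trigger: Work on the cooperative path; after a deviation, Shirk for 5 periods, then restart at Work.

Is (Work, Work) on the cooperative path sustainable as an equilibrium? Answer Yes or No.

Comparing payoff streams over the 6 periods until play realigns: cooperate → 13(1+δ+…+δ^5); deviate → 23 + 4(δ+…+δ^5).
Cooperation is sustained iff (13−4)(δ+…+δ^5) ≥ 23−13.
δ+…+δ^5 = 1/3·(1−(1/3)^5)/(1−1/3) = 0.4979, and (23−13)/(13−4) = 1.1111.
0.4979 < 1.1111, so cooperation is not sustainable.

No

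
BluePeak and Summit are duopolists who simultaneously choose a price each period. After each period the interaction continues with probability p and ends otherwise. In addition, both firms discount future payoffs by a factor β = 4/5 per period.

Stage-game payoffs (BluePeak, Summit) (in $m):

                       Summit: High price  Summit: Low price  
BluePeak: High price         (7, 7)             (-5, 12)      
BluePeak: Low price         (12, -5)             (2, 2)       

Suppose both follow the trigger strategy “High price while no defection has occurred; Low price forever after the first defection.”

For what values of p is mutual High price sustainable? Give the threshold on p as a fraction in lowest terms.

Expected continuation weight on next period's payoff is β·p = 4/5·p, which plays the role of the discount factor.
Cooperation requires 4/5·p ≥ (12−7)/(12−2) = 1/2, hence p ≥ 5/8.

5/8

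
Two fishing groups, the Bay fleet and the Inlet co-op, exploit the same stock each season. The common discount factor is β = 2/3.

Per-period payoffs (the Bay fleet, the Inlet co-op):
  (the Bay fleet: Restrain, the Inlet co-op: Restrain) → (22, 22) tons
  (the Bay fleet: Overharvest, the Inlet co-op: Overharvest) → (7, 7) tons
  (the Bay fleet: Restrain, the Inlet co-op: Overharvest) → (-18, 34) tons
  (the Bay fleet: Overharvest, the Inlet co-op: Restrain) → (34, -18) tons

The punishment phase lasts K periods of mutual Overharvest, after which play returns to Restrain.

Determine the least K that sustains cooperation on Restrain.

No profitable deviation requires (22−7)(β+…+β^K) ≥ 34−22, i.e. β+…+β^K ≥ 4/5 ≈ 0.8000.
With β = 2/3, the partial sums are K=1: 0.6667, K=2: 1.1111.
K = 2 is the first length at which the sum reaches 0.8000.

2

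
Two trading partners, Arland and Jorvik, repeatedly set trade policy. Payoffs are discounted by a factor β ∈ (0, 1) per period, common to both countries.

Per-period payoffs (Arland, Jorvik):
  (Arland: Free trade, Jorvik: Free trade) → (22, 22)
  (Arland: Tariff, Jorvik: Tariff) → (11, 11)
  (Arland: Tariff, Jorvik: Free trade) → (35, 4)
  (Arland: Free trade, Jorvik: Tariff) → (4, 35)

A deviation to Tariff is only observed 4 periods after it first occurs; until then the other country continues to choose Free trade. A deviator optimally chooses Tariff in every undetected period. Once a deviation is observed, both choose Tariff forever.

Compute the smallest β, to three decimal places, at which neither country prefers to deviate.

0.858

Deviating for the 4 undetected periods gains 35−22 = 13 per period over cooperation, then loses 22−11 = 11 per period forever once punishment starts.
Gain: 13(1 + β + … + β^3); loss: 11·β^4/(1−β).
No profitable deviation ⇔ 13(1−β^4) ≤ 11·β^4, i.e. β^4 ≥ 13/(13+11) = 13/24.
Hence β ≥ (13/24)^(1/4) ≈ 0.858.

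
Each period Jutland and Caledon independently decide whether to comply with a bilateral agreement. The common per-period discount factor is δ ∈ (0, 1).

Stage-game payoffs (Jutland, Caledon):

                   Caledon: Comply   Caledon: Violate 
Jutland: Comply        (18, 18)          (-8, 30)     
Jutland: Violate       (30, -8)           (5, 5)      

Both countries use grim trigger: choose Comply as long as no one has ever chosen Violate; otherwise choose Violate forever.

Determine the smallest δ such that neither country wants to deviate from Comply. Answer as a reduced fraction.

One-period gain from deviating is 30 − 18 = 12. The loss is 18 − 5 = 13 in every subsequent period, with present value 13·δ/(1−δ).
Deviation is unprofitable when 13·δ/(1−δ) ≥ 12, i.e. δ/(1−δ) ≥ 12/13.
Equivalently δ ≥ 12/(12+13) = 12/25.

12/25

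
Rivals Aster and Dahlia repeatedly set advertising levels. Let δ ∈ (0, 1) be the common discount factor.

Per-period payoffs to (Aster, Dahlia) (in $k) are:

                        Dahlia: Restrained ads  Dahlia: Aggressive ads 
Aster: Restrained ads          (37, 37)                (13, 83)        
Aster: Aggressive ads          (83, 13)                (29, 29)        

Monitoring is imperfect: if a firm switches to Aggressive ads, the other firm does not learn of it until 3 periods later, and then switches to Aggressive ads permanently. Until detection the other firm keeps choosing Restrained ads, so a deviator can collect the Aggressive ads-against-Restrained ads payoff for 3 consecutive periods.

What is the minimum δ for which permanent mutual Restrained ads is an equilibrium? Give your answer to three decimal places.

0.948

A deviator earns 83 for 3 periods, then 29 forever; cooperating earns 37 forever. Multiplying the IC by (1−δ):
37 ≥ 83(1−δ^3) + 29δ^3, so 54·δ^3 ≥ 46 and δ^3 ≥ 23/27.
δ ≥ (23/27)^(1/3) ≈ 0.948.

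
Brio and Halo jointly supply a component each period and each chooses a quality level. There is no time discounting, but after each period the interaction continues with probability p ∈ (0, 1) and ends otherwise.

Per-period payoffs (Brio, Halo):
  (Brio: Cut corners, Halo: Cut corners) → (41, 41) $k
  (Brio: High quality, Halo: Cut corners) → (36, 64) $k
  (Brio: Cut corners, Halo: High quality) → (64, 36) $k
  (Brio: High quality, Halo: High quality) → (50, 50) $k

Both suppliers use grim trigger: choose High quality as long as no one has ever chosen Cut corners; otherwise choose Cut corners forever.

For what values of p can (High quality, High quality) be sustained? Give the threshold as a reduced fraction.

With no time discounting, the continuation probability p plays the role of the discount factor.
Grim-trigger IC: 50/(1−p) ≥ 64 + 41p/(1−p) ⇒ p ≥ (64−50)/(64−41) = 14/23.

14/23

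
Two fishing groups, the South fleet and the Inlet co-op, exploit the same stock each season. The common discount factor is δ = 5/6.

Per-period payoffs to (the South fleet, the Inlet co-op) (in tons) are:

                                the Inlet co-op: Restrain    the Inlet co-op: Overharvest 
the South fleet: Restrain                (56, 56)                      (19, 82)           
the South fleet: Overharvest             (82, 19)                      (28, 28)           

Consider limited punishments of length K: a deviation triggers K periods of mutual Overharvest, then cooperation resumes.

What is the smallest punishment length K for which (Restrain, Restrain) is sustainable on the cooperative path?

Need Σ_{k=1}^{K} δ^k ≥ (82−56)/(56−28) = 0.9286 at δ = 5/6.
At K = 1 the sum is 0.8333 < 0.9286; at K = 2 it is 1.5278 ≥ 0.9286.
So the minimum punishment length is K = 2.

2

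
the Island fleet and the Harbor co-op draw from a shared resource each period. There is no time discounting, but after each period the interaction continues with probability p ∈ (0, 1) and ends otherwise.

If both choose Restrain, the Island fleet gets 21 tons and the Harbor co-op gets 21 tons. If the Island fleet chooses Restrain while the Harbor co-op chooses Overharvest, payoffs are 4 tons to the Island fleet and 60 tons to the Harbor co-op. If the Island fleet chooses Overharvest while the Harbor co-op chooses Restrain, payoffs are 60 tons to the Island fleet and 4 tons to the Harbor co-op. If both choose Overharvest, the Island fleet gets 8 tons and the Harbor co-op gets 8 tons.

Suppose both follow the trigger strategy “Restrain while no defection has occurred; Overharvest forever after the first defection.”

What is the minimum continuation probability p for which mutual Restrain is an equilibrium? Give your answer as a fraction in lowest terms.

3/4

Expected cooperation value is 21 + p·21 + p²·21 + … = 21/(1−p); deviation gives 60 + p·8/(1−p).
21 ≥ 60(1−p) + 8p ⇒ 52p ≥ 39 ⇒ p ≥ 39/52 = 3/4.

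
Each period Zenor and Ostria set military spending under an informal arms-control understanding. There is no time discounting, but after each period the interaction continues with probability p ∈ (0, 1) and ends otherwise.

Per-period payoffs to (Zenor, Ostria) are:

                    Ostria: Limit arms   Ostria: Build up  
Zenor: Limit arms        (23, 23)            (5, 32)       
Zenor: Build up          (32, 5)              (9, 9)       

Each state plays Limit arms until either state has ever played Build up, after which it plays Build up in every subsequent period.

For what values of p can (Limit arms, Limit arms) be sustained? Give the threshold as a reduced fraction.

9/23

With no time discounting, the continuation probability p plays the role of the discount factor.
Grim-trigger IC: 23/(1−p) ≥ 32 + 9p/(1−p) ⇒ p ≥ (32−23)/(32−9) = 9/23.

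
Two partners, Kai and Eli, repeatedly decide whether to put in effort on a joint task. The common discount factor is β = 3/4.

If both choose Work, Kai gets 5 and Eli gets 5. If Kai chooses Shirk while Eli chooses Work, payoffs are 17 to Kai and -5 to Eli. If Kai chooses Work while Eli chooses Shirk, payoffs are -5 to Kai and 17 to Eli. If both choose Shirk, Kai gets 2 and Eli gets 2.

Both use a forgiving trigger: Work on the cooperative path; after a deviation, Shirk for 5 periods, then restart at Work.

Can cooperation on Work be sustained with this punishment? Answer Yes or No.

No

IC: β+…+β^5 ≥ (17−5)/(5−2) = 4.
At β = 3/4: partial sum = 2.2881 < 4.0000. Cooperation not sustainable.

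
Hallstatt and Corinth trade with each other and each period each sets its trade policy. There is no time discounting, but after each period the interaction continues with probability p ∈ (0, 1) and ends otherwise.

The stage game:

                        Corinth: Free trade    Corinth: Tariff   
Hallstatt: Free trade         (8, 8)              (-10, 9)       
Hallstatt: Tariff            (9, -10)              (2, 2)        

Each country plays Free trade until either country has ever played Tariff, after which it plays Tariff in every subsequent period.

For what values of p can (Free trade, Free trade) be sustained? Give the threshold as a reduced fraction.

1/7

With no time discounting, the continuation probability p plays the role of the discount factor.
Grim-trigger IC: 8/(1−p) ≥ 9 + 2p/(1−p) ⇒ p ≥ (9−8)/(9−2) = 1/7.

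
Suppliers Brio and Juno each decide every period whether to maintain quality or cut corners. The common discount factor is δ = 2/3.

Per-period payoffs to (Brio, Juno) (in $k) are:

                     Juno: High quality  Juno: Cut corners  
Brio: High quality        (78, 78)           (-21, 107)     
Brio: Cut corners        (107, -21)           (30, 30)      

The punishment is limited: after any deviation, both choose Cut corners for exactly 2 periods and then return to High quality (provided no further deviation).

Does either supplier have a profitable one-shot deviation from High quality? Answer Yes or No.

No

Comparing payoff streams over the 3 periods until play realigns: cooperate → 78(1+δ+…+δ^2); deviate → 107 + 30(δ+…+δ^2).
Cooperation is sustained iff (78−30)(δ+…+δ^2) ≥ 107−78.
δ+…+δ^2 = 2/3·(1−(2/3)^2)/(1−2/3) = 1.1111, and (107−78)/(78−30) = 0.6042.
1.1111 ≥ 0.6042, so cooperation is sustainable.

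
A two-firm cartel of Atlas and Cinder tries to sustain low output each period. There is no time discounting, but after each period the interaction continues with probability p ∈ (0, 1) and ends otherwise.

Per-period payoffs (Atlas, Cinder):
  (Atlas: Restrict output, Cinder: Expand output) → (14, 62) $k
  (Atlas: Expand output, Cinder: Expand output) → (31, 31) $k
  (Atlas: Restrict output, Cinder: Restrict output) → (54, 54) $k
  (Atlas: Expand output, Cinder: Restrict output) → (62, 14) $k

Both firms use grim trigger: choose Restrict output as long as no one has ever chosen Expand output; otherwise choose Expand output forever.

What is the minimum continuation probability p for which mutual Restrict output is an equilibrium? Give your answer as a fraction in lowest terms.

8/31

With no time discounting, the continuation probability p plays the role of the discount factor.
Grim-trigger IC: 54/(1−p) ≥ 62 + 31p/(1−p) ⇒ p ≥ (62−54)/(62−31) = 8/31.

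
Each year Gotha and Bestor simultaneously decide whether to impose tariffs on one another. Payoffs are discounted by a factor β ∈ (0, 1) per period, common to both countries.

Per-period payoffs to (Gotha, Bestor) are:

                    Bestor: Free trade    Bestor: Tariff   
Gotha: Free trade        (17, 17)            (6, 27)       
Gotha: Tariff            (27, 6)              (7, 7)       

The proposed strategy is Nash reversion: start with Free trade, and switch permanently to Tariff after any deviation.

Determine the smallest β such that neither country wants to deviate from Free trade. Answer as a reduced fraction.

1/2

One-period gain from deviating is 27 − 17 = 10. The loss is 17 − 7 = 10 in every subsequent period, with present value 10·β/(1−β).
Deviation is unprofitable when 10·β/(1−β) ≥ 10, i.e. β/(1−β) ≥ 1.
Equivalently β ≥ 10/(10+10) = 1/2.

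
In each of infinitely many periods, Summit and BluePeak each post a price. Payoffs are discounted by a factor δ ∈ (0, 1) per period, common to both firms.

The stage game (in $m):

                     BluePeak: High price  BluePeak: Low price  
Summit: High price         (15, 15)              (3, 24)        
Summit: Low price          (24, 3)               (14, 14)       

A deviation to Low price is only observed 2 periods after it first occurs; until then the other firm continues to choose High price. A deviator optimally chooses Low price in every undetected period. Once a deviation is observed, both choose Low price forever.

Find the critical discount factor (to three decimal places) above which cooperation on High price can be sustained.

0.949

The best deviation is to choose Low price for all 2 undetected periods, earning 24 each, then 14 forever once detected.
Deviation value: 24(1−δ^2)/(1−δ) + 14δ^2/(1−δ); cooperation value: 15/(1−δ).
IC: 15 ≥ 24(1−δ^2) + 14δ^2 = 24 − 10δ^2.
So δ^2 ≥ 9/10, giving δ ≥ (9/10)^(1/2) ≈ 0.949.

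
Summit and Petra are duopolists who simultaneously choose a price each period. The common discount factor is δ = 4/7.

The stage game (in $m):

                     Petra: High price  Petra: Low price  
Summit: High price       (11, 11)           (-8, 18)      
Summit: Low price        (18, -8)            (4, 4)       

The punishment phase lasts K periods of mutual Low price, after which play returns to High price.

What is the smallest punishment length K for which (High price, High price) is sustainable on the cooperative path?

3

Need Σ_{k=1}^{K} δ^k ≥ (18−11)/(11−4) = 1.0000 at δ = 4/7.
At K = 2 the sum is 0.8980 < 1.0000; at K = 3 it is 1.0845 ≥ 1.0000.
So the minimum punishment length is K = 3.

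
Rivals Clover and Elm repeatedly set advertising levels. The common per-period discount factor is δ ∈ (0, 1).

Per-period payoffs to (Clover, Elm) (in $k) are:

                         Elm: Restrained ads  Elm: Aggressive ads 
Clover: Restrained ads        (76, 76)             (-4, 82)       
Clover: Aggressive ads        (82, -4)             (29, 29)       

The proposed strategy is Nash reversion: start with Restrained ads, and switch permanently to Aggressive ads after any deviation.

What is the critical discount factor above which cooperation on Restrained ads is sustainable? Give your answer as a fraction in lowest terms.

Under grim trigger the critical discount factor is (T−C)/(T−P) with T = 82, C = 76, P = 29.
δ* = (82−76)/(82−29) = 6/53.

6/53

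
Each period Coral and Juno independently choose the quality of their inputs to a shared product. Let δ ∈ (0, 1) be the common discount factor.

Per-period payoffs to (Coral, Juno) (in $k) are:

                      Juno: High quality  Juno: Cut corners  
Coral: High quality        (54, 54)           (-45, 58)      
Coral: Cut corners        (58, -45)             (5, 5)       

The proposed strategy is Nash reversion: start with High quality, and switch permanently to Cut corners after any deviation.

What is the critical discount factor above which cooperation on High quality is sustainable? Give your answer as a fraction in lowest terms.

4/53

Cooperation forever yields 54 each period: 54/(1−δ).
Deviating yields 58 once, then 5 forever: 58 + 5δ/(1−δ).
No profitable deviation requires 54/(1−δ) ≥ 58 + 5δ/(1−δ).
Multiplying by (1−δ): 54 ≥ 58(1−δ) + 5δ = 58 − 53δ.
So 53δ ≥ 4, i.e. δ ≥ 4/53.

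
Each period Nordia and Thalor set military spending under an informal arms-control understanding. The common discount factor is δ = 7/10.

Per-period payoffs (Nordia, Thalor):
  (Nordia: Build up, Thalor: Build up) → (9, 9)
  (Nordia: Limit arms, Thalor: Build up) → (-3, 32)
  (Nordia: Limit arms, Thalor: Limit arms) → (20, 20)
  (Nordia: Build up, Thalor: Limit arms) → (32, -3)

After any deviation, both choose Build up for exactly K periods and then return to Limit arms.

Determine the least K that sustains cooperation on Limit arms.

No profitable deviation requires (20−9)(δ+…+δ^K) ≥ 32−20, i.e. δ+…+δ^K ≥ 12/11 ≈ 1.0909.
With δ = 7/10, the partial sums are K=1: 0.7000, K=2: 1.1900.
K = 2 is the first length at which the sum reaches 1.0909.

2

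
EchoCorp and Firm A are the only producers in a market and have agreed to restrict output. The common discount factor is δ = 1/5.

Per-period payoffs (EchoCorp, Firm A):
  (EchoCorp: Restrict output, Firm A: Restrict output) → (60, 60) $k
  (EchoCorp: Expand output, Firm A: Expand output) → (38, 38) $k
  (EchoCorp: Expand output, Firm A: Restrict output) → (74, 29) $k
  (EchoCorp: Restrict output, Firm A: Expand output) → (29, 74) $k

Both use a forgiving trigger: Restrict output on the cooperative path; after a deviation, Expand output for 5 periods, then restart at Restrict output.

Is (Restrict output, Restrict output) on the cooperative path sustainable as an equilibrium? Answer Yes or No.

No

A one-shot deviation gives 74 now, then 38 for 5 periods, then back to 60.
Gain from deviating: (74−60) today; loss: (60−38) in each of the next 5 periods.
No-deviation condition: (60−38)(δ+…+δ^5) ≥ 74−60, i.e. δ+…+δ^5 ≥ 7/11.
At δ = 1/5: δ+…+δ^5 = 0.2499 < 0.6364.
So cooperation is not sustainable.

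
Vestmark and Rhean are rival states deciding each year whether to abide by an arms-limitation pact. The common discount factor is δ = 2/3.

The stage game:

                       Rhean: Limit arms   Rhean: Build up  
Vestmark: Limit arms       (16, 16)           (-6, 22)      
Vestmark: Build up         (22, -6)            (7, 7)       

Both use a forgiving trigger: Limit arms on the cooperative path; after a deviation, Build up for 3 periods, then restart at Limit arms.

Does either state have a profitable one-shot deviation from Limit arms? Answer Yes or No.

A one-shot deviation gives 22 now, then 7 for 3 periods, then back to 16.
Gain from deviating: (22−16) today; loss: (16−7) in each of the next 3 periods.
No-deviation condition: (16−7)(δ+…+δ^3) ≥ 22−16, i.e. δ+…+δ^3 ≥ 2/3.
At δ = 2/3: δ+…+δ^3 = 1.4074 ≥ 0.6667.
So cooperation is sustainable.

No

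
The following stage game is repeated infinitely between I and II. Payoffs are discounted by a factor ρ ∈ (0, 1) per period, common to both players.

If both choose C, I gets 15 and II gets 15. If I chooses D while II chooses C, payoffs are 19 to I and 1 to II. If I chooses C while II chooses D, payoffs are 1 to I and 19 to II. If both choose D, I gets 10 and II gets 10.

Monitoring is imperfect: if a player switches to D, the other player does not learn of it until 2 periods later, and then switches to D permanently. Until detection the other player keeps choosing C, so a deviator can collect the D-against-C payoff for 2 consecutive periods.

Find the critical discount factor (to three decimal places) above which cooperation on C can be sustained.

Deviating for the 2 undetected periods gains 19−15 = 4 per period over cooperation, then loses 15−10 = 5 per period forever once punishment starts.
Gain: 4(1 + ρ + … + ρ^1); loss: 5·ρ^2/(1−ρ).
No profitable deviation ⇔ 4(1−ρ^2) ≤ 5·ρ^2, i.e. ρ^2 ≥ 4/(4+5) = 4/9.
Hence ρ ≥ (4/9)^(1/2) ≈ 0.667.

0.667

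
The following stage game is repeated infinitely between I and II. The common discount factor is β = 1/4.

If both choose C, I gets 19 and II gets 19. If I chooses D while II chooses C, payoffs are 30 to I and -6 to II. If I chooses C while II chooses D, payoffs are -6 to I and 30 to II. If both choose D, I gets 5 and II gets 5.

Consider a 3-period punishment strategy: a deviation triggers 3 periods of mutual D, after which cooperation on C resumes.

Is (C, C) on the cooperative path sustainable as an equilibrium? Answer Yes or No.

No

IC: β+…+β^3 ≥ (30−19)/(19−5) = 11/14.
At β = 1/4: partial sum = 0.3281 < 0.7857. Cooperation not sustainable.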